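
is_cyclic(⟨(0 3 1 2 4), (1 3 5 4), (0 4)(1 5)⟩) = no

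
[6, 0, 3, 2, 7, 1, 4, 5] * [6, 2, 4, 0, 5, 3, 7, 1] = [7, 6, 0, 4, 1, 2, 5, 3]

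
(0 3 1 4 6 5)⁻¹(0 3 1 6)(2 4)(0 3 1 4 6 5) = (1 4 5 3)(2 6)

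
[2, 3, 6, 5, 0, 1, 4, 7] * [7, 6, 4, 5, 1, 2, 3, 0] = [4, 5, 3, 2, 7, 6, 1, 0]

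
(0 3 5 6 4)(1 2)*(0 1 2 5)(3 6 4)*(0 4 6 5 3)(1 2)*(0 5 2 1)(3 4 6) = (0 2)(1 4)(3 6 5)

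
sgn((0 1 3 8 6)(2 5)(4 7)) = 1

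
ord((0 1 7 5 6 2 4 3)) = 8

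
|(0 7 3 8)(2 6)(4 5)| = 4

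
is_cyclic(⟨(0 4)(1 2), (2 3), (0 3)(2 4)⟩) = no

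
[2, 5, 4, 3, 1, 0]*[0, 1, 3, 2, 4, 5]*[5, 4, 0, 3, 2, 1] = [3, 1, 2, 0, 4, 5] 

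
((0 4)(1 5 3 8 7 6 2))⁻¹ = (0 4)(1 2 6 7 8 3 5)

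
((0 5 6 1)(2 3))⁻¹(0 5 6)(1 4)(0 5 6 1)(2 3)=(0 4)(1 5 6)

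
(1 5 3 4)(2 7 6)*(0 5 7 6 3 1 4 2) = (0 5 1 7 3 2 6)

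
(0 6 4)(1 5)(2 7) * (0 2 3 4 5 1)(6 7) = (0 7 3 4 2 6 5)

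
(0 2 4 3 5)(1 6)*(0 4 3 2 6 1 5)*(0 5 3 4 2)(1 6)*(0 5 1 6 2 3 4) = (0 6 4 5 3 1 2)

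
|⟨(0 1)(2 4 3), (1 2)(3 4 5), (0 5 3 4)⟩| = 720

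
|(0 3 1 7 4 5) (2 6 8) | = 6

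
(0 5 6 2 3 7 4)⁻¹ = (0 4 7 3 2 6 5)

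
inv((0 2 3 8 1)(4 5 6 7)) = (0 1 8 3 2)(4 7 6 5)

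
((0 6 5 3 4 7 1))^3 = (0 3 1 5 7 6 4)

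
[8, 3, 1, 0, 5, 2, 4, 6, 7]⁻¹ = [3, 2, 5, 1, 6, 4, 7, 8, 0]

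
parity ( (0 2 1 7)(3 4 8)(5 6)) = even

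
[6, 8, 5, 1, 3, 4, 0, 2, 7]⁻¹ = [6, 3, 7, 4, 5, 2, 0, 8, 1]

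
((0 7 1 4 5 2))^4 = (0 5 1)(2 4 7)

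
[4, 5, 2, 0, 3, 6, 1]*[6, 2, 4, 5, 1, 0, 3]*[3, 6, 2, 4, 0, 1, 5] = [6, 3, 0, 5, 1, 4, 2]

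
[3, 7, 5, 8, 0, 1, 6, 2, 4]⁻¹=[4, 5, 7, 0, 8, 2, 6, 1, 3]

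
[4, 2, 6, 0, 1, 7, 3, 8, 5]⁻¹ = [3, 4, 1, 6, 0, 8, 2, 5, 7]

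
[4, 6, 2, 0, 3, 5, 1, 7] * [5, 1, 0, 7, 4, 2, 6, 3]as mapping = [0→4, 1→6, 2→0, 3→5, 4→7, 5→2, 6→1, 7→3]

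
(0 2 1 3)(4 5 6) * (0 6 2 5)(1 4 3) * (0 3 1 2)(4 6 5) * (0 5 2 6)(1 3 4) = (0 1 6 3 2)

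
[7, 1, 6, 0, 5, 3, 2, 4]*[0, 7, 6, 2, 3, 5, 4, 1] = [1, 7, 4, 0, 5, 2, 6, 3]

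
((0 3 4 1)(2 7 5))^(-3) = (0 3 4 1)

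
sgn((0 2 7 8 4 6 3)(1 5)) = -1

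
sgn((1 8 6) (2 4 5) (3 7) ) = -1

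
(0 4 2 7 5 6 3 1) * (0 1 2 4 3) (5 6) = (0 3 2 7 6) 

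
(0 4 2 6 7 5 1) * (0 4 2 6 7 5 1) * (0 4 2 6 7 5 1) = (0 6 1 2 5 4 7)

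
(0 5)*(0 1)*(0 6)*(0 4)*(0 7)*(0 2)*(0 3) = (0 5 1 6 4 7 2 3)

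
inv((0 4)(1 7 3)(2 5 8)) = (0 4)(1 3 7)(2 8 5)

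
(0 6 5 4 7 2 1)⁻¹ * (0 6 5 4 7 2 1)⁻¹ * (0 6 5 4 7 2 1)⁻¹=(0 7 6 2 5 1 4)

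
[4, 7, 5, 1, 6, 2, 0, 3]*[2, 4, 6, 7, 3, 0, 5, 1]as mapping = [0→3, 1→1, 2→0, 3→4, 4→5, 5→6, 6→2, 7→7]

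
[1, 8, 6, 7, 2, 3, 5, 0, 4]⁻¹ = [7, 0, 4, 5, 8, 6, 2, 3, 1]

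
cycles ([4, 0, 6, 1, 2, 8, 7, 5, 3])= (0 4 2 6 7 5 8 3 1)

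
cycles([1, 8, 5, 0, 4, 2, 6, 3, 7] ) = (0 1 8 7 3)(2 5)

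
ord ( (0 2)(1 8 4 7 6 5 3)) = 14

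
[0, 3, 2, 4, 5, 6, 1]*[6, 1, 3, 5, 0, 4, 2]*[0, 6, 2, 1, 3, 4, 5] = [5, 4, 1, 0, 3, 2, 6]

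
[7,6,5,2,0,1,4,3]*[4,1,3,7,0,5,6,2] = [2,6,5,3,4,1,0,7]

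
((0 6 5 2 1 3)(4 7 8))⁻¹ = (0 3 1 2 5 6)(4 8 7)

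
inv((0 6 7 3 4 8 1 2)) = (0 2 1 8 4 3 7 6)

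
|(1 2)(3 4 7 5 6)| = 10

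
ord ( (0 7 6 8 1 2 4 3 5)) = 9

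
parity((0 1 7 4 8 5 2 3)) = odd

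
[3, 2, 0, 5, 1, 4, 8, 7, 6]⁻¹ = [2, 4, 1, 0, 5, 3, 8, 7, 6]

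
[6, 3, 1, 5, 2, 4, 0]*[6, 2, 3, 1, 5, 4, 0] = [0, 1, 2, 4, 3, 5, 6]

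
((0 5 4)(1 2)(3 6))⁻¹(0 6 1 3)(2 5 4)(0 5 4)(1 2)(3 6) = (0 1 4)(2 6 5 3)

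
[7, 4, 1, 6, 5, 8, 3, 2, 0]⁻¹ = [8, 2, 7, 6, 1, 4, 3, 0, 5]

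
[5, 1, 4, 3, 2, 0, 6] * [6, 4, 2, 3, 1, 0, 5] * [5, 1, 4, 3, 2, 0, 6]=[5, 2, 1, 3, 4, 6, 0] 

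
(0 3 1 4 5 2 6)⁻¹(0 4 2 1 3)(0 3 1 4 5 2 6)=(1 3 5 6 4)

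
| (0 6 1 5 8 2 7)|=7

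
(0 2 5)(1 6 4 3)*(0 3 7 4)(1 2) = (0 1 6)(2 5 3)(4 7)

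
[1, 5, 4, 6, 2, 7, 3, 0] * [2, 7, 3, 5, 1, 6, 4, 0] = [7, 6, 1, 4, 3, 0, 5, 2]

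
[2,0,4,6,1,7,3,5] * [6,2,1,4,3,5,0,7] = [1,6,3,0,2,7,4,5]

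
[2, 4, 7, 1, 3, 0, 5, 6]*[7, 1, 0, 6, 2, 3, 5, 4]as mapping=[0→0, 1→2, 2→4, 3→1, 4→6, 5→7, 6→3, 7→5]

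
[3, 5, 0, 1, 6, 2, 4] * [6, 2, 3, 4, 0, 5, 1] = [4, 5, 6, 2, 1, 3, 0]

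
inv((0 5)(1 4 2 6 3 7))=(0 5)(1 7 3 6 2 4)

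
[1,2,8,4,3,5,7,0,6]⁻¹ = [7,0,1,4,3,5,8,6,2]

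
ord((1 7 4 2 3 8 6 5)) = 8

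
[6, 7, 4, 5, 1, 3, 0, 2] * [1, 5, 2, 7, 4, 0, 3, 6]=[3, 6, 4, 0, 5, 7, 1, 2]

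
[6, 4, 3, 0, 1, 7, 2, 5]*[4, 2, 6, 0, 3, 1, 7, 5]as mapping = [0→7, 1→3, 2→0, 3→4, 4→2, 5→5, 6→6, 7→1]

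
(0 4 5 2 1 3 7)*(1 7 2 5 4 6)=(0 6 1 3 2 7) 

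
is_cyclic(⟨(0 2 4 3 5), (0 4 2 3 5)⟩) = no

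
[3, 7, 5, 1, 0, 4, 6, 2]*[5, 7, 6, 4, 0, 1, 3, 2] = [4, 2, 1, 7, 5, 0, 3, 6]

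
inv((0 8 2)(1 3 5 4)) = (0 2 8)(1 4 5 3)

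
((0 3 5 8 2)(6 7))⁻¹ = (0 2 8 5 3)(6 7)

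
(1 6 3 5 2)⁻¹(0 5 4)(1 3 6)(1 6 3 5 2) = (0 2 4)(3 6 5)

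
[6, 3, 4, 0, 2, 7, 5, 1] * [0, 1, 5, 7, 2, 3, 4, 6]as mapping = [0→4, 1→7, 2→2, 3→0, 4→5, 5→6, 6→3, 7→1]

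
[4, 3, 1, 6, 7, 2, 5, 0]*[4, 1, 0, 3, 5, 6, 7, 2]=[5, 3, 1, 7, 2, 0, 6, 4]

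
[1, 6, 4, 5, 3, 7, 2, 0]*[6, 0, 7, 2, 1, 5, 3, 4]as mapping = [0→0, 1→3, 2→1, 3→5, 4→2, 5→4, 6→7, 7→6]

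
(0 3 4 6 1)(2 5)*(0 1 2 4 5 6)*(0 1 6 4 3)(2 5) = (1 6 5 3 2 4)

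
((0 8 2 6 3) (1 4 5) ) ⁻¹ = (0 3 6 2 8) (1 5 4) 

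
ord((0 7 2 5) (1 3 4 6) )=4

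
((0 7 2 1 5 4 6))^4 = (0 5 7 4 2 6 1)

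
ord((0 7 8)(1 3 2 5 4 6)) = 6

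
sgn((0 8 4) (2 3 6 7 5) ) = 1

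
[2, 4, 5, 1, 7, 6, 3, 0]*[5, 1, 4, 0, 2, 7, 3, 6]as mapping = [0→4, 1→2, 2→7, 3→1, 4→6, 5→3, 6→0, 7→5]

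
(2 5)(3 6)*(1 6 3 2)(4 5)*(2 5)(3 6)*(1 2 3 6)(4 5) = (1 6 4 3)(2 5)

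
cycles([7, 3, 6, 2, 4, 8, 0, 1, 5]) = (0 7 1 3 2 6)(5 8)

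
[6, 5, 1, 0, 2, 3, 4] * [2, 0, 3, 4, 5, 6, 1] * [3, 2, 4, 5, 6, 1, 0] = [2, 0, 3, 4, 5, 6, 1]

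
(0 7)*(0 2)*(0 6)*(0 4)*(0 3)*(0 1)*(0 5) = (0 7 2 6 4 3 1 5) 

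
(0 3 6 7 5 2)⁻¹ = (0 2 5 7 6 3)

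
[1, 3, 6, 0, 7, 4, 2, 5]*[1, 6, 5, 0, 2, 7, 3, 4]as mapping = [0→6, 1→0, 2→3, 3→1, 4→4, 5→2, 6→5, 7→7]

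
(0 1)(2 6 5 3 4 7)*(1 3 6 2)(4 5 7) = (0 3 5 6 7 1)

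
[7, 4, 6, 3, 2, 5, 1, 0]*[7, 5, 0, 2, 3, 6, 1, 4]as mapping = [0→4, 1→3, 2→1, 3→2, 4→0, 5→6, 6→5, 7→7]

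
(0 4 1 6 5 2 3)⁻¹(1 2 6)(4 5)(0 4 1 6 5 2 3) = (1 2)(3 5 6)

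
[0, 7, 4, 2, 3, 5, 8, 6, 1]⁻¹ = [0, 8, 3, 4, 2, 5, 7, 1, 6]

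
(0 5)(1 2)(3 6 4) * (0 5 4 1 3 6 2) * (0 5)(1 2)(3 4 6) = (0 6 2 4 3 1 5)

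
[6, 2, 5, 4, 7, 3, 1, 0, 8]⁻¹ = [7, 6, 1, 5, 3, 2, 0, 4, 8]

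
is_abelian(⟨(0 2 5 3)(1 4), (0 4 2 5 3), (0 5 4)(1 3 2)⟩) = no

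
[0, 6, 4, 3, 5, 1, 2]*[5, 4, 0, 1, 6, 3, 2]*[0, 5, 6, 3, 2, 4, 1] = [4, 6, 1, 5, 3, 2, 0]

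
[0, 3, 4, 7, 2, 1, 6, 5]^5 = [0, 3, 4, 7, 2, 1, 6, 5]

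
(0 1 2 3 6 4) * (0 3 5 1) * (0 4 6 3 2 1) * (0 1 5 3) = (0 4 2 3)(1 5)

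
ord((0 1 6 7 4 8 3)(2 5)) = 14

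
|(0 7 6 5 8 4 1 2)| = 8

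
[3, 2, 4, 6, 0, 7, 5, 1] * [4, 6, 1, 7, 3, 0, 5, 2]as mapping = [0→7, 1→1, 2→3, 3→5, 4→4, 5→2, 6→0, 7→6]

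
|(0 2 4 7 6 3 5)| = 7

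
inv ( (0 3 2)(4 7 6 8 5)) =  (0 2 3)(4 5 8 6 7)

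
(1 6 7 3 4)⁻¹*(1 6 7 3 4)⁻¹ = (1 3 6 4 7)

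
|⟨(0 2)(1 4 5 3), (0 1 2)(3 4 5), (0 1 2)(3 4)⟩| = 720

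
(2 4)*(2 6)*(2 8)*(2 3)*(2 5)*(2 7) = (2 4 6 8 3 5 7)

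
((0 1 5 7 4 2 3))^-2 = (0 2 7 1 3 4 5)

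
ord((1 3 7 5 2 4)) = 6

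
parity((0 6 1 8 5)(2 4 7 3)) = odd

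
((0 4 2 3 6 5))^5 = (0 5 6 3 2 4)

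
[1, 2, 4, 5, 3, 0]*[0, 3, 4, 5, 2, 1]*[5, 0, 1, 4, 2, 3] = [4, 2, 1, 0, 3, 5]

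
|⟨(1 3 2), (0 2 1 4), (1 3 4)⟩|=120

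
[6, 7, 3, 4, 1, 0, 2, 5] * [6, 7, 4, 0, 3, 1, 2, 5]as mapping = [0→2, 1→5, 2→0, 3→3, 4→7, 5→6, 6→4, 7→1]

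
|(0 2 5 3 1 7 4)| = 7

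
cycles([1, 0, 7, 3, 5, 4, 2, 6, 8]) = (0 1)(2 7 6)(4 5)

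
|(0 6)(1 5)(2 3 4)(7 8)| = 6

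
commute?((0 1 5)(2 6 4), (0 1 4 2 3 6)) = no:(0 1 5)(2 6 4) * (0 1 4 2 3 6) = (0 4 3 6 2)(1 5), (0 1 4 2 3 6) * (0 1 5)(2 6 4) = (0 5)(1 2 3 4 6)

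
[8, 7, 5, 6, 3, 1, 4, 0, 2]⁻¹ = [7, 5, 8, 4, 6, 2, 3, 1, 0]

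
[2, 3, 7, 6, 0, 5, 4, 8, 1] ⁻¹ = [4, 8, 0, 1, 6, 5, 3, 2, 7] 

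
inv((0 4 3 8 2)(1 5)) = (0 2 8 3 4)(1 5)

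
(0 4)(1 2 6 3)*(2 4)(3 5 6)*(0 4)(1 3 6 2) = (0 1)(2 6 5)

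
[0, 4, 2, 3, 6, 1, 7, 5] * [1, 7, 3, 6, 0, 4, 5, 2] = [1, 0, 3, 6, 5, 7, 2, 4]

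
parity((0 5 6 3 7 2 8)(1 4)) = odd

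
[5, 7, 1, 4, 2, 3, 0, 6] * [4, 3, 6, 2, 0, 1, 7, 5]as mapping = [0→1, 1→5, 2→3, 3→0, 4→6, 5→2, 6→4, 7→7]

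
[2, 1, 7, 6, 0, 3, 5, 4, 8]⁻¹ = [4, 1, 0, 5, 7, 6, 3, 2, 8]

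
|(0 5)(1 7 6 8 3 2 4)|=14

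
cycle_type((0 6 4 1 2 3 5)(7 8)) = 2.7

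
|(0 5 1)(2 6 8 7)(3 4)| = 12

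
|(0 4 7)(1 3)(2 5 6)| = 6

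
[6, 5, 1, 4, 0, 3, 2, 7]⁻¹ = [4, 2, 6, 5, 3, 1, 0, 7]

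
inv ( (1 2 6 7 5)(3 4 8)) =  (1 5 7 6 2)(3 8 4)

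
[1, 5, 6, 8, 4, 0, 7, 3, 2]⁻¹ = [5, 0, 8, 7, 4, 1, 2, 6, 3]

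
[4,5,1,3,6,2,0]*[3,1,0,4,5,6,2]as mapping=[0→5,1→6,2→1,3→4,4→2,5→0,6→3]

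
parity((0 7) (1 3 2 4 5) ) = odd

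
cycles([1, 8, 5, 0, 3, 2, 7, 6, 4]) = (0 1 8 4 3)(2 5)(6 7)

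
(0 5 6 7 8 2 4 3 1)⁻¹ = (0 1 3 4 2 8 7 6 5)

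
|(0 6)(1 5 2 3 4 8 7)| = 14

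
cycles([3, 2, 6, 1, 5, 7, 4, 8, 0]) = (0 3 1 2 6 4 5 7 8)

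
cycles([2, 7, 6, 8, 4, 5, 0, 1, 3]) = (0 2 6)(1 7)(3 8)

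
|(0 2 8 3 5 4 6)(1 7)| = 14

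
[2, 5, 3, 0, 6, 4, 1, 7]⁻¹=[3, 6, 0, 2, 5, 1, 4, 7]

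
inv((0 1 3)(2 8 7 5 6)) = (0 3 1)(2 6 5 7 8)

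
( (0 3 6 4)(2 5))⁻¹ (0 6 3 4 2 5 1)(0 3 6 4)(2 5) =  (0 5 2 1 3 4 6)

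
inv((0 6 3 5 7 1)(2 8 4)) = (0 1 7 5 3 6)(2 4 8)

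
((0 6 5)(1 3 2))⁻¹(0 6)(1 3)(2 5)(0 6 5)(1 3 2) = (0 1)(2 3)(5 6)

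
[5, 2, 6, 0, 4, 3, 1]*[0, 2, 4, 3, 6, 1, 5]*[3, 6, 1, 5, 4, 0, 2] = [6, 4, 0, 3, 2, 5, 1]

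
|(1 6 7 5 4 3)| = 6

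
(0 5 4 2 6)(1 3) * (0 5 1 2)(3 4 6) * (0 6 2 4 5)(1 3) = (0 3 4 6)(1 5 2)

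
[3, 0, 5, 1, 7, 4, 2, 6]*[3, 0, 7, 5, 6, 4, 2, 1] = [5, 3, 4, 0, 1, 6, 7, 2]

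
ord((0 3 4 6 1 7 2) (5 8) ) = 14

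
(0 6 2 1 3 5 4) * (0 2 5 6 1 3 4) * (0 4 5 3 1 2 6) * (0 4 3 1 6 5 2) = (1 2 6)(3 4 5)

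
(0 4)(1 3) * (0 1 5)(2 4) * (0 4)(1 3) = (0 2)(3 5 4)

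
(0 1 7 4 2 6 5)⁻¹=(0 5 6 2 4 7 1)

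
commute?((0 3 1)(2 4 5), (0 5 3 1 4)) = no:(0 3 1)(2 4 5)*(0 5 3 1 4) = (0 1 5 2)(3 4), (0 5 3 1 4)*(0 3 1)(2 4 5) = (0 2 4 3)(1 5)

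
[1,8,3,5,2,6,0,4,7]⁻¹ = [6,0,4,2,7,3,5,8,1]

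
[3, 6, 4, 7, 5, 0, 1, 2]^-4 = [7, 1, 5, 2, 0, 3, 6, 4]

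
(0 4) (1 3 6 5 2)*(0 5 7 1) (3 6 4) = (0 3 4 5 2) (1 6 7) 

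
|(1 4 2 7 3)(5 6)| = 10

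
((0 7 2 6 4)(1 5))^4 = (0 4 6 2 7)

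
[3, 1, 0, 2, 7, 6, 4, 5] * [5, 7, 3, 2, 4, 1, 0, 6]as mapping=[0→2, 1→7, 2→5, 3→3, 4→6, 5→0, 6→4, 7→1]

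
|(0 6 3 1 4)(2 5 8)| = 15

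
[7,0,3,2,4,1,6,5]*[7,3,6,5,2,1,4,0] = [0,7,5,6,2,3,4,1]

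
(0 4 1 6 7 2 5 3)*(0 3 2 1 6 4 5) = (0 5 2)(1 4 6 7)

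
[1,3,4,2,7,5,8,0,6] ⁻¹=[7,0,3,1,2,5,8,4,6] 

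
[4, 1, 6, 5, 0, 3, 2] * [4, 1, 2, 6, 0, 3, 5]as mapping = [0→0, 1→1, 2→5, 3→3, 4→4, 5→6, 6→2]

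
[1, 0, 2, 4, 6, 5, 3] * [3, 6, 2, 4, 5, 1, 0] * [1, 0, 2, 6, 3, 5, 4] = [4, 6, 2, 5, 1, 0, 3]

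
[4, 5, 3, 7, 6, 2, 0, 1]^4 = [4, 7, 5, 2, 6, 1, 0, 3]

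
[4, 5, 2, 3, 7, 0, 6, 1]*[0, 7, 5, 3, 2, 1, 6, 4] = [2, 1, 5, 3, 4, 0, 6, 7]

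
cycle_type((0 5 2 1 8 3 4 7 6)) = 9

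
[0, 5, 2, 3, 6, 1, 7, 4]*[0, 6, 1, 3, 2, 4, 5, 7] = [0, 4, 1, 3, 5, 6, 7, 2]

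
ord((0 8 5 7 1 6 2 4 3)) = 9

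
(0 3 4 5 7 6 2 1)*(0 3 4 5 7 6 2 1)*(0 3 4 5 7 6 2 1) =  (0 5 2 3 7 1 4 6)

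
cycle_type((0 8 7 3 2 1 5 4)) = 8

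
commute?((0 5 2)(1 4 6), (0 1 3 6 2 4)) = no:(0 5 2)(1 4 6)*(0 1 3 6 2 4) = (0 5 4 2 1)(3 6), (0 1 3 6 2 4)*(0 5 2)(1 4 6) = (0 4 5 2 6)(1 3)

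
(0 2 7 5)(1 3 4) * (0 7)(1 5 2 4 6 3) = (0 4 5 7 2)(3 6)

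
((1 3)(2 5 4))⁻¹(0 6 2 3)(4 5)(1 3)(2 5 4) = (0 6 5 1)(2 4)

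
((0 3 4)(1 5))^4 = (0 3 4)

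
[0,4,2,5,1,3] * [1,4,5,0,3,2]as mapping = [0→1,1→3,2→5,3→2,4→4,5→0]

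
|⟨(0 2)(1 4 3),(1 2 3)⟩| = 120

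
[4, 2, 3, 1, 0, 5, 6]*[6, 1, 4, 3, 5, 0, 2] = [5, 4, 3, 1, 6, 0, 2]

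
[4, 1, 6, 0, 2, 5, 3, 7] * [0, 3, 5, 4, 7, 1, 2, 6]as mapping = [0→7, 1→3, 2→2, 3→0, 4→5, 5→1, 6→4, 7→6]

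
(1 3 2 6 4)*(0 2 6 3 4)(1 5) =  (0 2 3 6)(1 4 5)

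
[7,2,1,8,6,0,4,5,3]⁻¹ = [5,2,1,8,6,7,4,0,3]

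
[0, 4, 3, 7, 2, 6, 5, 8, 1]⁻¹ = [0, 8, 4, 2, 1, 6, 5, 3, 7]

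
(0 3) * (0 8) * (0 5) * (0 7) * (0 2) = (0 3 8 5 7 2)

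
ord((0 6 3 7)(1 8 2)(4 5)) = 12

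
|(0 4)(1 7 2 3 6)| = 10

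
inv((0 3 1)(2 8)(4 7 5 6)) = (0 1 3)(2 8)(4 6 5 7)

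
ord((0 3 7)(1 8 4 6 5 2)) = 6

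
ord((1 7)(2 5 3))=6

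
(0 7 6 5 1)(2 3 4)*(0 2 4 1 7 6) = (0 6 5 7)(1 2 3)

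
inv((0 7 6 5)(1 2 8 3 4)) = (0 5 6 7)(1 4 3 8 2)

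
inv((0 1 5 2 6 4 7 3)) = (0 3 7 4 6 2 5 1)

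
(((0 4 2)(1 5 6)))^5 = (0 2 4)(1 6 5)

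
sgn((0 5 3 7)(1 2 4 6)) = 1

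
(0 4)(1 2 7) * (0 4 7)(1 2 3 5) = (0 7 2)(1 3 5)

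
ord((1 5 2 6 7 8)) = 6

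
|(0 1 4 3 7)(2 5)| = 10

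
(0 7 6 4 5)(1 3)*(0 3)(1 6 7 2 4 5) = (0 2 4 1)(3 6 5)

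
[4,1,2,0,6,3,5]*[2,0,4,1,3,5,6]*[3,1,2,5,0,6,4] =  [5,3,0,2,4,1,6]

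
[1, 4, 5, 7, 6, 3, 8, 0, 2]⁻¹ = [7, 0, 8, 5, 1, 2, 4, 3, 6]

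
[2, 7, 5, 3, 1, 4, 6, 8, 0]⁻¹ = [8, 4, 0, 3, 5, 2, 6, 1, 7]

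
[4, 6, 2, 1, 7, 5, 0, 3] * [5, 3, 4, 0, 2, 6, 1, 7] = [2, 1, 4, 3, 7, 6, 5, 0]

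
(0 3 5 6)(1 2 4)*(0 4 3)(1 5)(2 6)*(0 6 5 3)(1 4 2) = (0 6 2)(1 5)(3 4)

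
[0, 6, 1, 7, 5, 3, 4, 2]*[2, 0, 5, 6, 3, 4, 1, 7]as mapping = [0→2, 1→1, 2→0, 3→7, 4→4, 5→6, 6→3, 7→5]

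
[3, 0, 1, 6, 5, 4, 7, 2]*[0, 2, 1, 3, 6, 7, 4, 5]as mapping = [0→3, 1→0, 2→2, 3→4, 4→7, 5→6, 6→5, 7→1]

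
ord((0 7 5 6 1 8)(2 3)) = 6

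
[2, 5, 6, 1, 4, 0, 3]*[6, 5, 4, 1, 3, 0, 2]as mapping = [0→4, 1→0, 2→2, 3→5, 4→3, 5→6, 6→1]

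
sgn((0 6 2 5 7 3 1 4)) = -1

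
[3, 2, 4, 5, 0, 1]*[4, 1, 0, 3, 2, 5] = [3, 0, 2, 5, 4, 1]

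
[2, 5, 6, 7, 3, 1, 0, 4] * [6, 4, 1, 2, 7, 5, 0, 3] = [1, 5, 0, 3, 2, 4, 6, 7]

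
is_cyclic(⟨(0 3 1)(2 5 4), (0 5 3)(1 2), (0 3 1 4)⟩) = no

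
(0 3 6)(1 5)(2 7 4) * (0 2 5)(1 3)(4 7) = (0 1)(2 4 5 3 6)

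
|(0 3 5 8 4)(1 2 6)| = 15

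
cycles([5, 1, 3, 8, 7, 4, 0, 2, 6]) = (0 5 4 7 2 3 8 6)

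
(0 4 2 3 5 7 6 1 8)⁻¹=(0 8 1 6 7 5 3 2 4)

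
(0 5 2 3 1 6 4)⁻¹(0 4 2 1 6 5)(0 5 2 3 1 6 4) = (0 3 6 4 2 5)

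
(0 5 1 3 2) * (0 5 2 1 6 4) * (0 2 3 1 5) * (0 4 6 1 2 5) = (0 3)(1 2 4 5)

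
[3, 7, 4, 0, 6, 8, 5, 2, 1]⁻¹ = [3, 8, 7, 0, 2, 6, 4, 1, 5]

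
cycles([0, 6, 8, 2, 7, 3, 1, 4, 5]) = (1 6)(2 8 5 3)(4 7)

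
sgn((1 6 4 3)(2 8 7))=-1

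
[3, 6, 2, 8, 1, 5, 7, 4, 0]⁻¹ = [8, 4, 2, 0, 7, 5, 1, 6, 3]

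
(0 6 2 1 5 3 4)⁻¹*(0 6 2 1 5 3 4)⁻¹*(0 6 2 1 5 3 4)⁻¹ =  (0 5 6 3 2 4 1)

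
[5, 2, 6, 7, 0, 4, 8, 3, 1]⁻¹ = [4, 8, 1, 7, 5, 0, 2, 3, 6]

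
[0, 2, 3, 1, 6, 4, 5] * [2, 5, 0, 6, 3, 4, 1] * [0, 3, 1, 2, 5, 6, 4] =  [1, 0, 4, 6, 3, 2, 5]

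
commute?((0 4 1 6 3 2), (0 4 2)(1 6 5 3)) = no:(0 4 1 6 3 2)*(0 4 2)(1 6 5 3) = (0 2 4 6 1 5 3), (0 4 2)(1 6 5 3)*(0 4 1 6 3 2) = (0 1 3 6 5 2 4)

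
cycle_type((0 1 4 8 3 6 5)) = 7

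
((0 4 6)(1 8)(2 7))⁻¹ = (0 6 4)(1 8)(2 7)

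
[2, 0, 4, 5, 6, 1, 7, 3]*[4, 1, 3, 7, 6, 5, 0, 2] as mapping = [0→3, 1→4, 2→6, 3→5, 4→0, 5→1, 6→2, 7→7] 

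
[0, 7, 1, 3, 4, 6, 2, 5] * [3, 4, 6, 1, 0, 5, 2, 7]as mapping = [0→3, 1→7, 2→4, 3→1, 4→0, 5→2, 6→6, 7→5]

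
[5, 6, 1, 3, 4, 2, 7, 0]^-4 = [2, 7, 6, 3, 4, 1, 0, 5]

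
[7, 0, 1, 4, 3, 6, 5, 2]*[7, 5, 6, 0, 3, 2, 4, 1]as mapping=[0→1, 1→7, 2→5, 3→3, 4→0, 5→4, 6→2, 7→6]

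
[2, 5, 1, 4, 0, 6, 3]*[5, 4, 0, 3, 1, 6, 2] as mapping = [0→0, 1→6, 2→4, 3→1, 4→5, 5→2, 6→3] 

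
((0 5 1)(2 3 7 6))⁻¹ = (0 1 5)(2 6 7 3)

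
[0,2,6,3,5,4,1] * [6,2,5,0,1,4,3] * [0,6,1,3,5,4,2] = [2,4,3,0,5,6,1] 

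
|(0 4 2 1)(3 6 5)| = 12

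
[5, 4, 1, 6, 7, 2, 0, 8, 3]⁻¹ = [6, 2, 5, 8, 1, 0, 3, 4, 7]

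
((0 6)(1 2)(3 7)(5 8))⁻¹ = (0 6)(1 2)(3 7)(5 8)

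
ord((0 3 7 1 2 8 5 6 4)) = 9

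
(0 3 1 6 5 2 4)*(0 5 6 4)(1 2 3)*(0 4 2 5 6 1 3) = (0 3 5)(1 2 4 6)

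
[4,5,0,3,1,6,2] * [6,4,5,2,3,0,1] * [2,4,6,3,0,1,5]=[3,2,5,6,0,4,1]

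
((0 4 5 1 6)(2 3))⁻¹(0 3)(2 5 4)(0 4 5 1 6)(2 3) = (1 5 3)(2 4)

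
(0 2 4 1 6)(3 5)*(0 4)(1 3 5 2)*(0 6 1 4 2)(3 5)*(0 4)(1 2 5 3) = (1 2 6 5)(3 4)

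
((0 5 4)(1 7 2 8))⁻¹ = (0 4 5)(1 8 2 7)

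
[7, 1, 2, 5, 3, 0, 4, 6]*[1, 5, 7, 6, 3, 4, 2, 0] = [0, 5, 7, 4, 6, 1, 3, 2]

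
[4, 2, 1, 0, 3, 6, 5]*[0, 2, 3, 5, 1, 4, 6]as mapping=[0→1, 1→3, 2→2, 3→0, 4→5, 5→6, 6→4]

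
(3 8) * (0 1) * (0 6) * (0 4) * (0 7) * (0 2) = (0 1 6 4 7 2)(3 8)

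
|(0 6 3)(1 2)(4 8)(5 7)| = 6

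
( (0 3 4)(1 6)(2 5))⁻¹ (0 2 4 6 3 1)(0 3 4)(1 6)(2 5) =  (0 1 4 6 3 5)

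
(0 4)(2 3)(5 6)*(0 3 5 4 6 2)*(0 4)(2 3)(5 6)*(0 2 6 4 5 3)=(0 3 5)(2 4 6)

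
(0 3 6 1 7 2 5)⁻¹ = (0 5 2 7 1 6 3)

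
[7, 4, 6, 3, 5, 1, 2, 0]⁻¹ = [7, 5, 6, 3, 1, 4, 2, 0]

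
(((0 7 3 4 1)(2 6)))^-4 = (0 7 3 4 1)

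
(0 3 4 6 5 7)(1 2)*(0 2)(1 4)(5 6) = (0 3 1)(2 4 5 7)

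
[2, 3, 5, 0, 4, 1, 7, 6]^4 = [3, 5, 0, 1, 4, 2, 6, 7]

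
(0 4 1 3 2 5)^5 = (0 5 2 3 1 4)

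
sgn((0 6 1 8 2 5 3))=1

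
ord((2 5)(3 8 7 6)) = 4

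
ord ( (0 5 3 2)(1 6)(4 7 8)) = 12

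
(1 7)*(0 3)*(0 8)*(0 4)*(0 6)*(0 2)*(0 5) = (0 3 8 4 6 2 5)(1 7)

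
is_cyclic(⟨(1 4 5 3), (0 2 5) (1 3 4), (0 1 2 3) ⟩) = no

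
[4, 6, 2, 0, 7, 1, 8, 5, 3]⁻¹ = [3, 5, 2, 8, 0, 7, 1, 4, 6]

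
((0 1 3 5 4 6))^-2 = (0 4 3)(1 6 5)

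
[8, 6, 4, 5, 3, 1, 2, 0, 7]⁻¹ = [7, 5, 6, 4, 2, 3, 1, 8, 0]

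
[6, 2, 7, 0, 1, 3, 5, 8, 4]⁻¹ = [3, 4, 1, 5, 8, 6, 0, 2, 7]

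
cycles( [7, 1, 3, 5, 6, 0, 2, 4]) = (0 7 4 6 2 3 5)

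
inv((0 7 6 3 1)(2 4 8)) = (0 1 3 6 7)(2 8 4)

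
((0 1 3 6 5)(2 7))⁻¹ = (0 5 6 3 1)(2 7)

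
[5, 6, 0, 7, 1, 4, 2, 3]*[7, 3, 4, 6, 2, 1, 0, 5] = [1, 0, 7, 5, 3, 2, 4, 6]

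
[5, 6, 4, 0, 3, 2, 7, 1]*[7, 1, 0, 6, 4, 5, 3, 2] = [5, 3, 4, 7, 6, 0, 2, 1]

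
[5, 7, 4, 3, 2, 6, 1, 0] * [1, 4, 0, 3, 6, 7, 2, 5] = [7, 5, 6, 3, 0, 2, 4, 1]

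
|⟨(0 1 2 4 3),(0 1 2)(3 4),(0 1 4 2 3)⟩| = 120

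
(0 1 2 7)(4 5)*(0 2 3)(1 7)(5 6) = (0 7 2 1 3)(4 6 5)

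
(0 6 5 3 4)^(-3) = (0 5 4 6 3)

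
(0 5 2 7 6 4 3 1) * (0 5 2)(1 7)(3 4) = (0 2 1 5)(3 7 6)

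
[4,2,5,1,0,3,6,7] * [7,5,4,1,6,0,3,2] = [6,4,0,5,7,1,3,2]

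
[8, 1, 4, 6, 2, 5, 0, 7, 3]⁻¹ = [6, 1, 4, 8, 2, 5, 3, 7, 0]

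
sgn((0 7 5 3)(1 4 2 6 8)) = -1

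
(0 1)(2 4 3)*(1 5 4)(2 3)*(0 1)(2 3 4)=(0 5 2)(3 4)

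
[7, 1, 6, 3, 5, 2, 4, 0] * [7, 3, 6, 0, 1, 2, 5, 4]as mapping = [0→4, 1→3, 2→5, 3→0, 4→2, 5→6, 6→1, 7→7]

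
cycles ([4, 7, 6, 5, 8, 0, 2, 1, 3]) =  (0 4 8 3 5)(1 7)(2 6)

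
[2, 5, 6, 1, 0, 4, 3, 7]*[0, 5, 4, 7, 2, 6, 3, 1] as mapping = [0→4, 1→6, 2→3, 3→5, 4→0, 5→2, 6→7, 7→1] 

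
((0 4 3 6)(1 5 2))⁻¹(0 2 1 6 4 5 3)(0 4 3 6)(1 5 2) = (0 3 2 6 4 1 5)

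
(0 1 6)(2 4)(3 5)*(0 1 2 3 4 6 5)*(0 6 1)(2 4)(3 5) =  (0 4 5 2 1 3 6)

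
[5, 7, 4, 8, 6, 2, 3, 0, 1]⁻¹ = [7, 8, 5, 6, 2, 0, 4, 1, 3]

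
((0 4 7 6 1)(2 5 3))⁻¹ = (0 1 6 7 4)(2 3 5)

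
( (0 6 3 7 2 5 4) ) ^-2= (0 5 7 6 4 2 3) 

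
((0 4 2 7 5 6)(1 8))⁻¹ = (0 6 5 7 2 4)(1 8)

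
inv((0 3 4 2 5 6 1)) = (0 1 6 5 2 4 3)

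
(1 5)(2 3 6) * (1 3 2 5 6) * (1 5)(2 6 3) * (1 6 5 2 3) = (2 5 3)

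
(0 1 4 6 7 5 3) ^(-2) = (0 5 6 1 3 7 4) 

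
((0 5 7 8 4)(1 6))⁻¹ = (0 4 8 7 5)(1 6)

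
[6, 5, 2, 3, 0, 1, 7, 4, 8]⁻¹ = [4, 5, 2, 3, 7, 1, 0, 6, 8]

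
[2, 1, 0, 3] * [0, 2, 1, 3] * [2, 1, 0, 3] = [1, 0, 2, 3]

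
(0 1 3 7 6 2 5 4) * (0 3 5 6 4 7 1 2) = (0 2 6)(1 5 7 4 3)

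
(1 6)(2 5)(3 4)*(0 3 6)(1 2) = (0 3 4 6 2 5 1)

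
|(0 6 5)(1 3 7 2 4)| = 15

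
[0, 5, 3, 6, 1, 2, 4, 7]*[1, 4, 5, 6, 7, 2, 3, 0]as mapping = [0→1, 1→2, 2→6, 3→3, 4→4, 5→5, 6→7, 7→0]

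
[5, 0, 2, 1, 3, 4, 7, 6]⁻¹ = [1, 3, 2, 4, 5, 0, 7, 6]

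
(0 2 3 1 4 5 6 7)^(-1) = (0 7 6 5 4 1 3 2)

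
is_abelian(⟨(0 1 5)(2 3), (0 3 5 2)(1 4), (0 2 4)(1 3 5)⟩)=no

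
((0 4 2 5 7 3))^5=(0 3 7 5 2 4)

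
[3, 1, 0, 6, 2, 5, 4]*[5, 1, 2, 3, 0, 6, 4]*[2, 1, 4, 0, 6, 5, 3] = [0, 1, 5, 6, 4, 3, 2]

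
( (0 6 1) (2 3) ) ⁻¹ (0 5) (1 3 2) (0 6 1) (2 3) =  (0 2 3) (5 6) 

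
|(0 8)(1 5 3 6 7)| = 10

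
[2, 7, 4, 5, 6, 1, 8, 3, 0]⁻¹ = [8, 5, 0, 7, 2, 3, 4, 1, 6]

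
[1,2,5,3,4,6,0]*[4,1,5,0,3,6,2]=[1,5,6,0,3,2,4]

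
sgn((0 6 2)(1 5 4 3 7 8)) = -1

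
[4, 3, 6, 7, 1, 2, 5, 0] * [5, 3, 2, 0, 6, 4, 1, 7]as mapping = [0→6, 1→0, 2→1, 3→7, 4→3, 5→2, 6→4, 7→5]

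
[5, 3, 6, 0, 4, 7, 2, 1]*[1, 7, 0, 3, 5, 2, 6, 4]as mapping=[0→2, 1→3, 2→6, 3→1, 4→5, 5→4, 6→0, 7→7]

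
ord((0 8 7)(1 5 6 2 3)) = 15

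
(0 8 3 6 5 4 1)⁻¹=(0 1 4 5 6 3 8)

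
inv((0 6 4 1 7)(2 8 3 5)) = (0 7 1 4 6)(2 5 3 8)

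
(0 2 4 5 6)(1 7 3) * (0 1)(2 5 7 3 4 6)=(0 5 2 6 1 3)(4 7)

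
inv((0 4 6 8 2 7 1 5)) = (0 5 1 7 2 8 6 4)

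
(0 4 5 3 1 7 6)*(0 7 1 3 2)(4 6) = (0 6 7 4 5 2)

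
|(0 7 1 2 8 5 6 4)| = 8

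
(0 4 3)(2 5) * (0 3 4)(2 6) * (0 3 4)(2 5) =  (0 3 4)(5 6)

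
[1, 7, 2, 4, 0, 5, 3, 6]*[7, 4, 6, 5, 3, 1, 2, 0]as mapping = [0→4, 1→0, 2→6, 3→3, 4→7, 5→1, 6→5, 7→2]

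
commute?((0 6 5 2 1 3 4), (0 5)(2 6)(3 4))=no:(0 6 5 2 1 3 4)*(0 5)(2 6)(3 4)=(0 2 1 4 5 6), (0 5)(2 6)(3 4)*(0 6 5 2 1 3 4)=(0 2 5 6 1 3)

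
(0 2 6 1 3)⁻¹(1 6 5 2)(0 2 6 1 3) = (1 5 6 3)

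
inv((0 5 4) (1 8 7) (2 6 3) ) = (0 4 5) (1 7 8) (2 3 6) 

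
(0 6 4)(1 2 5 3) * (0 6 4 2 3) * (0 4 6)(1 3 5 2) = (0 6 1 5 4)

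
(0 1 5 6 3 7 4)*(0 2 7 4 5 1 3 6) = (0 3 4 2 7 5)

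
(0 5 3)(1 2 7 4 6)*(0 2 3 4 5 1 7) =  (0 1 3 2)(4 6 7 5)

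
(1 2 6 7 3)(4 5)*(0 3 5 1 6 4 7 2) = (0 3 6 2 4 1)(5 7)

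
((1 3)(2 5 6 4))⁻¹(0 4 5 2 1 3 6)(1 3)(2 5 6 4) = (0 2 6 5 3 1 4)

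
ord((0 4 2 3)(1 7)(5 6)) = 4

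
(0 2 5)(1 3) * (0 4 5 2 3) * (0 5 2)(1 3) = (0 1 5 4 2)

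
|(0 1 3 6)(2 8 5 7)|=4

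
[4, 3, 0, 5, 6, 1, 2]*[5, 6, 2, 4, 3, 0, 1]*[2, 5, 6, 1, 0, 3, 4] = [1, 0, 3, 2, 5, 4, 6]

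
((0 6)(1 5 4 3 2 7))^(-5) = (0 6)(1 5 4 3 2 7)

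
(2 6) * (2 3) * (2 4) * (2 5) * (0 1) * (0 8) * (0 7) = (0 1 8 7)(2 6 3 4 5)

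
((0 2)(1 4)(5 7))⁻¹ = (0 2)(1 4)(5 7)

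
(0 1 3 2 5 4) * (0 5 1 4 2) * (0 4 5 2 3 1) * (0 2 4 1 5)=(1 5 3)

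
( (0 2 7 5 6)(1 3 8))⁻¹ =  (0 6 5 7 2)(1 8 3)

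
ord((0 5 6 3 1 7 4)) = 7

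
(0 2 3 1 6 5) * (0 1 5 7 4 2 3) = (0 3 5 1 6 7 4 2)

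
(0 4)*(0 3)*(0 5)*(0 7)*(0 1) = (0 4 3 5 7 1) 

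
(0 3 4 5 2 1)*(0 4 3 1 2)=(0 1 4 5)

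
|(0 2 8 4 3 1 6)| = 7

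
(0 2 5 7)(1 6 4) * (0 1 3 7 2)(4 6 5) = (1 5 2 4 3 7)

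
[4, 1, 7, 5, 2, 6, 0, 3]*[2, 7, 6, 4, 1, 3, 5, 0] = [1, 7, 0, 3, 6, 5, 2, 4]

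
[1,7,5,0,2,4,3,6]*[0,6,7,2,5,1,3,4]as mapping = [0→6,1→4,2→1,3→0,4→7,5→5,6→2,7→3]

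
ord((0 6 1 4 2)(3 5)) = 10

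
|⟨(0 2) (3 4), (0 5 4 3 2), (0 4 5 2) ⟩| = 120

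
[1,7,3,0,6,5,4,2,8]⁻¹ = [3,0,7,2,6,5,4,1,8]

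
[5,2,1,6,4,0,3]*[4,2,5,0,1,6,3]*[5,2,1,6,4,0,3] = [3,0,1,6,2,4,5]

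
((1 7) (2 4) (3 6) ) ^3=(1 7) (2 4) (3 6) 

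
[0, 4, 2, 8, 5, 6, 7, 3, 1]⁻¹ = [0, 8, 2, 7, 1, 4, 5, 6, 3]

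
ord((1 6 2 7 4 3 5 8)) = 8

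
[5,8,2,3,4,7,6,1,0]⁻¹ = [8,7,2,3,4,0,6,5,1]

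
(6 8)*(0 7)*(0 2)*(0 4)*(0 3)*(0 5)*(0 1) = (0 7 2 4 3 5 1)(6 8)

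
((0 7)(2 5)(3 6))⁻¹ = (0 7)(2 5)(3 6)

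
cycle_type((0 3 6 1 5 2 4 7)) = 8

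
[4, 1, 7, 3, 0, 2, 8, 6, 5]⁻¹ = [4, 1, 5, 3, 0, 8, 7, 2, 6]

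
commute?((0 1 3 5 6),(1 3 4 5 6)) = no:(0 1 3 5 6) * (1 3 4 5 6) = (0 3 6)(1 4 5),(1 3 4 5 6) * (0 1 3 5 6) = (0 1 5)(3 4 6)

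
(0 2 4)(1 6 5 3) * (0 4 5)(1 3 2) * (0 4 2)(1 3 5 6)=(0 3 5)(2 6 4)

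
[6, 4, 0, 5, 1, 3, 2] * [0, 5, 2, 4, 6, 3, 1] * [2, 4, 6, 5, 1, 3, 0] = [4, 0, 2, 5, 3, 1, 6]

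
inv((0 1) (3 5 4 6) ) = (0 1) (3 6 4 5) 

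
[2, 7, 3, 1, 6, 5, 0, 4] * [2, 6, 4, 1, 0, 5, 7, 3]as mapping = [0→4, 1→3, 2→1, 3→6, 4→7, 5→5, 6→2, 7→0]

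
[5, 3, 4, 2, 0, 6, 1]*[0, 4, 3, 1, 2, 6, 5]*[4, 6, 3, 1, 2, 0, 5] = [5, 6, 3, 1, 4, 0, 2]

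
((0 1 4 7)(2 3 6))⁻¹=(0 7 4 1)(2 6 3)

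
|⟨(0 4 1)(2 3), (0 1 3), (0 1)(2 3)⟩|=120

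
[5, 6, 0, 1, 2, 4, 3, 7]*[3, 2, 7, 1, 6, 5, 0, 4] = [5, 0, 3, 2, 7, 6, 1, 4]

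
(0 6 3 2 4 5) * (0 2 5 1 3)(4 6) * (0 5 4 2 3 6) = (0 2)(1 6 5 3 4)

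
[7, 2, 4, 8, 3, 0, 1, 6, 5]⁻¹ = [5, 6, 1, 4, 2, 8, 7, 0, 3]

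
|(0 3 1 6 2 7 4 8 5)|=9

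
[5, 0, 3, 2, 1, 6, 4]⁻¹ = [1, 4, 3, 2, 6, 0, 5]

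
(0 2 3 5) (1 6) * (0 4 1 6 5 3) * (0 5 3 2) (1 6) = (1 3 2 5 4 6) 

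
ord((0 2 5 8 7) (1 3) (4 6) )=10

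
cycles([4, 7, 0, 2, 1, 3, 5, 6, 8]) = (0 4 1 7 6 5 3 2)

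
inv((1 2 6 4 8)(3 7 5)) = (1 8 4 6 2)(3 5 7)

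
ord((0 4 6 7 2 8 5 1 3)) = 9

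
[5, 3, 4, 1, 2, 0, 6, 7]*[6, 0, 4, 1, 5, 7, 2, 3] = [7, 1, 5, 0, 4, 6, 2, 3]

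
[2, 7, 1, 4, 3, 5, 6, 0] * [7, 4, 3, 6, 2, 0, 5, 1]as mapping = [0→3, 1→1, 2→4, 3→2, 4→6, 5→0, 6→5, 7→7]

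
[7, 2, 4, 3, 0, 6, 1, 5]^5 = [2, 5, 6, 3, 1, 0, 7, 4]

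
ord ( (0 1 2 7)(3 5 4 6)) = 4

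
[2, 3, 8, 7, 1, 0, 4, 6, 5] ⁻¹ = [5, 4, 0, 1, 6, 8, 7, 3, 2] 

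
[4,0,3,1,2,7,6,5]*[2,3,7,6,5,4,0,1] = [5,2,6,3,7,1,0,4]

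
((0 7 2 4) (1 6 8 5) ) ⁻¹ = (0 4 2 7) (1 5 8 6) 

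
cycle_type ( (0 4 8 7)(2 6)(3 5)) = 2^2.4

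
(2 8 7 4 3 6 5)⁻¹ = (2 5 6 3 4 7 8)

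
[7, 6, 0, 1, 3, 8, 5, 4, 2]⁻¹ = [2, 3, 8, 4, 7, 6, 1, 0, 5]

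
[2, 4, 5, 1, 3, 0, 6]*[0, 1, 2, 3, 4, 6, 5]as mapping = [0→2, 1→4, 2→6, 3→1, 4→3, 5→0, 6→5]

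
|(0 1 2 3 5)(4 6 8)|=15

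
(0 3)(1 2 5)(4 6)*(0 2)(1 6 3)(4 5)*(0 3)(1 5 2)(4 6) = (0 5 4)(1 3)(2 6)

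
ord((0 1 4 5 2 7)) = 6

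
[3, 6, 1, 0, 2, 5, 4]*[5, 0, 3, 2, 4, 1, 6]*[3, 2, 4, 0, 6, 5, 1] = [4, 1, 3, 5, 0, 2, 6]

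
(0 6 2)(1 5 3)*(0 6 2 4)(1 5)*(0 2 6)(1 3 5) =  (0 6 4 2)(1 3)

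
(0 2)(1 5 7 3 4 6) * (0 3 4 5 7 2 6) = (0 6 1 7 4)(2 3 5)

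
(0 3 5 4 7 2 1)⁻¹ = (0 1 2 7 4 5 3)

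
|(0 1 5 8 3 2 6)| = 7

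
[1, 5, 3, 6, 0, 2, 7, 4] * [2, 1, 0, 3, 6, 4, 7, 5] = [1, 4, 3, 7, 2, 0, 5, 6]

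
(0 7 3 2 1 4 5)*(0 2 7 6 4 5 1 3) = (0 6 4 1 5 2 3 7)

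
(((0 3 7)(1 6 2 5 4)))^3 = (1 5 6 4 2)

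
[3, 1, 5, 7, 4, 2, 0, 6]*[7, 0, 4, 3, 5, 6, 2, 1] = [3, 0, 6, 1, 5, 4, 7, 2]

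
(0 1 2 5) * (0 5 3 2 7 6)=(0 1 7 6) (2 3) 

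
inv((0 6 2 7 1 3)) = (0 3 1 7 2 6)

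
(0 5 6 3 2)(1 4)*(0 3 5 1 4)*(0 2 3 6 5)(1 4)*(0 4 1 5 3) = (0 1 2 6 4 5 3)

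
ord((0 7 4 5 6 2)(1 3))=6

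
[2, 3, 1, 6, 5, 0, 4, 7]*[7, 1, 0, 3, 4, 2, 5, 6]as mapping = [0→0, 1→3, 2→1, 3→5, 4→2, 5→7, 6→4, 7→6]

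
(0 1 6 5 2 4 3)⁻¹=(0 3 4 2 5 6 1)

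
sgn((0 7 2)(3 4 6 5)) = -1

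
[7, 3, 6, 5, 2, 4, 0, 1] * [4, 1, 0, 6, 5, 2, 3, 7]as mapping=[0→7, 1→6, 2→3, 3→2, 4→0, 5→5, 6→4, 7→1]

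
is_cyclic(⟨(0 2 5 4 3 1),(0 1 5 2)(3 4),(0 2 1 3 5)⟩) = no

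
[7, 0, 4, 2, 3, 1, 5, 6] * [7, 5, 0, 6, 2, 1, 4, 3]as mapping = [0→3, 1→7, 2→2, 3→0, 4→6, 5→5, 6→1, 7→4]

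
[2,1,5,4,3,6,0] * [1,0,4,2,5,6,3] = [4,0,6,5,2,3,1] 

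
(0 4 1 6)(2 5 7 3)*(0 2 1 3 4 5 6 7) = (0 5)(1 7 4 3)(2 6)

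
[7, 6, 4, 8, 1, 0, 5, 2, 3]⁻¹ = [5, 4, 7, 8, 2, 6, 1, 0, 3]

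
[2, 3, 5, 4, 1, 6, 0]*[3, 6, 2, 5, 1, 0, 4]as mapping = [0→2, 1→5, 2→0, 3→1, 4→6, 5→4, 6→3]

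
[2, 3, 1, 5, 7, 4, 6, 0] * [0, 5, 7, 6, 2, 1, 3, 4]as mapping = [0→7, 1→6, 2→5, 3→1, 4→4, 5→2, 6→3, 7→0]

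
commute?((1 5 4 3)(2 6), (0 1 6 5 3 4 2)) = no:(1 5 4 3)(2 6)*(0 1 6 5 3 4 2) = (0 1 3 6)(2 5), (0 1 6 5 3 4 2)*(1 5 4 3)(2 6) = (0 5 1 2)(4 6)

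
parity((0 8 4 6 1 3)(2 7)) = even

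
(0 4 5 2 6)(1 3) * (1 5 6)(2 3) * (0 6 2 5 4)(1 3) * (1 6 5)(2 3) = (3 4)(5 6)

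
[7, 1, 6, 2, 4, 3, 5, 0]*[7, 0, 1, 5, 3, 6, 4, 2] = [2, 0, 4, 1, 3, 5, 6, 7]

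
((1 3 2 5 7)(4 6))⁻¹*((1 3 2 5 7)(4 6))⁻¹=(1 5 3 7 2)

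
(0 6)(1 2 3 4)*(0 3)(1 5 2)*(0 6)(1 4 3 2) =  (1 4 5)(2 6)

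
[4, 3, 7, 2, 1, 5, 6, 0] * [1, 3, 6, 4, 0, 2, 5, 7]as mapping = [0→0, 1→4, 2→7, 3→6, 4→3, 5→2, 6→5, 7→1]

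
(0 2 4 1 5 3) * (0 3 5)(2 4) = (0 4 1)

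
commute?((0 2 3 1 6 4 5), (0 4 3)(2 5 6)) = no:(0 2 3 1 6 4 5)*(0 4 3)(2 5 6) = (0 5 4 6 3 1 2), (0 4 3)(2 5 6)*(0 2 3 1 6 4 5) = (0 5 4 1 6 3 2)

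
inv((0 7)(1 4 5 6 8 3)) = (0 7)(1 3 8 6 5 4)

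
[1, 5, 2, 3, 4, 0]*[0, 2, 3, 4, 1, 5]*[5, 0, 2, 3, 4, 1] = [2, 1, 3, 4, 0, 5]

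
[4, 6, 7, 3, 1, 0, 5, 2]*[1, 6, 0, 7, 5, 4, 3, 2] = [5, 3, 2, 7, 6, 1, 4, 0]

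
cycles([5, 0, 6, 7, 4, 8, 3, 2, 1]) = (0 5 8 1) (2 6 3 7) 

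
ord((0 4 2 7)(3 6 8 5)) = 4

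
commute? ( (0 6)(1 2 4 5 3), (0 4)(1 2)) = no: (0 6)(1 2 4 5 3) * (0 4)(1 2) = (0 6 4 5 3 2), (0 4)(1 2) * (0 6)(1 2 4 5 3) = (0 5 3 1 4 6)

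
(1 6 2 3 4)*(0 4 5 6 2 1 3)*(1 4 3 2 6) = (0 3 5 1 6 4 2)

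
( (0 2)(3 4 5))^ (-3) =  (0 2)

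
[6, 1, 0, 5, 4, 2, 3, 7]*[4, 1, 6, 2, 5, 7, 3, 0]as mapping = [0→3, 1→1, 2→4, 3→7, 4→5, 5→6, 6→2, 7→0]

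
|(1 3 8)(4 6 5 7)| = 12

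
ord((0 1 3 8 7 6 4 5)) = 8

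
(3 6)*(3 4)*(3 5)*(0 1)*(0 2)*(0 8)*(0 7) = (0 1 2 8 7)(3 6 4 5)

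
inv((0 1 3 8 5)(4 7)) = (0 5 8 3 1)(4 7)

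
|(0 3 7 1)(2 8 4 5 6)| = 20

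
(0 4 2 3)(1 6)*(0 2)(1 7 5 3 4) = (0 1 6 7 5 3 2 4)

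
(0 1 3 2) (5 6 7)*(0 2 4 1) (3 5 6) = (1 5 3 4) (6 7) 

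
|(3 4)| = 2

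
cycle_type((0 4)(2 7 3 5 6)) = 2.5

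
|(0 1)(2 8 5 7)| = 4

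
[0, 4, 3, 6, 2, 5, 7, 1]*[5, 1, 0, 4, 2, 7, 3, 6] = [5, 2, 4, 3, 0, 7, 6, 1]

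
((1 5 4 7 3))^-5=()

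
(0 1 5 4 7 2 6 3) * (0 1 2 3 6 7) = (0 2 7 3 1 5 4)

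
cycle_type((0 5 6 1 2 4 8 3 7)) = 9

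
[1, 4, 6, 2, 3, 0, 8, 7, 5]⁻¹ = [5, 0, 3, 4, 1, 8, 2, 7, 6]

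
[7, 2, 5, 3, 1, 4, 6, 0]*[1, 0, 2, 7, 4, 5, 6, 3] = [3, 2, 5, 7, 0, 4, 6, 1]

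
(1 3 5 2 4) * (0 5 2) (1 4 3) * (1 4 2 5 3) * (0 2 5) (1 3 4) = (0 4 5 2 3) 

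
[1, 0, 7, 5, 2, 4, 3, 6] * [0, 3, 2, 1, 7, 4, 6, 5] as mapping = [0→3, 1→0, 2→5, 3→4, 4→2, 5→7, 6→1, 7→6] 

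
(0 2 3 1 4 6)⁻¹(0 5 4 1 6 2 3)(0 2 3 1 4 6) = (0 3 1 2 5 6 4)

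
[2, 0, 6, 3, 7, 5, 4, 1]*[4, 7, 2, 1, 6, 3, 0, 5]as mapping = [0→2, 1→4, 2→0, 3→1, 4→5, 5→3, 6→6, 7→7]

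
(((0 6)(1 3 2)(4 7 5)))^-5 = (0 6)(1 3 2)(4 7 5)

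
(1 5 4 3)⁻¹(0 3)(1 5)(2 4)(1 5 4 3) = (0 1)(2 3)(4 5)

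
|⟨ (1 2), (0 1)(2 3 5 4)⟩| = 72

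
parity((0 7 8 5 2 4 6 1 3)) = even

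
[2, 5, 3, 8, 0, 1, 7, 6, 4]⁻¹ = [4, 5, 0, 2, 8, 1, 7, 6, 3]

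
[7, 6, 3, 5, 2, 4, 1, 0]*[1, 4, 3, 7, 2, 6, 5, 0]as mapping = [0→0, 1→5, 2→7, 3→6, 4→3, 5→2, 6→4, 7→1]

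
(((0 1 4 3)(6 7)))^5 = (0 1 4 3)(6 7)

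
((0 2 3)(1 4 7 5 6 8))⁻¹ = (0 3 2)(1 8 6 5 7 4)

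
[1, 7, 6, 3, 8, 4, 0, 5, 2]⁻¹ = [6, 0, 8, 3, 5, 7, 2, 1, 4]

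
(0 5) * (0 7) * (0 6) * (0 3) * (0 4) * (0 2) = (0 5 7 6 3 4 2)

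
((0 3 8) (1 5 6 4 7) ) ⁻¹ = (0 8 3) (1 7 4 6 5) 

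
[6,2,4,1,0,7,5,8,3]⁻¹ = [4,3,1,8,2,6,0,5,7]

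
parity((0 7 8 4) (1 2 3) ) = odd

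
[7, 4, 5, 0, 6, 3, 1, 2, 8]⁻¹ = [3, 6, 7, 5, 1, 2, 4, 0, 8]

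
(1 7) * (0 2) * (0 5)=(0 2 5)(1 7)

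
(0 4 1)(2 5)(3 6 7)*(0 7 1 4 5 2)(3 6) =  (0 5)(1 7 6)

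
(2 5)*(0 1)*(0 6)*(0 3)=(0 1 6 3)(2 5)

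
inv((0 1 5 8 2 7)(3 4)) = (0 7 2 8 5 1)(3 4)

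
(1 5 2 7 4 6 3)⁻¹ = (1 3 6 4 7 2 5)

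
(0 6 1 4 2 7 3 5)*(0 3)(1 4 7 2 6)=(0 1 7)(3 5)(4 6)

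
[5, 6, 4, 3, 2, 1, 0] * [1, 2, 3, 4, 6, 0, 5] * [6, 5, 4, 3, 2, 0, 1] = [6, 0, 1, 2, 3, 4, 5]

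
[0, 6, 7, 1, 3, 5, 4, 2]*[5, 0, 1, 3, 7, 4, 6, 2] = [5, 6, 2, 0, 3, 4, 7, 1]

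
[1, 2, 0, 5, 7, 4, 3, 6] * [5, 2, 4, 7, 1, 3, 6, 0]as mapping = [0→2, 1→4, 2→5, 3→3, 4→0, 5→1, 6→7, 7→6]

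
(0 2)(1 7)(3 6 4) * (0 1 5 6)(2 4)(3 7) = (0 4 7 5 6 2 1 3)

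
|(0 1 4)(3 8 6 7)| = 12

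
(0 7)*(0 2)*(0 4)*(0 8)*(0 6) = (0 7 2 4 8 6)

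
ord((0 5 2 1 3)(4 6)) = 10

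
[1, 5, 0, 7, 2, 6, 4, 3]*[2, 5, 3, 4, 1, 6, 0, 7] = [5, 6, 2, 7, 3, 0, 1, 4]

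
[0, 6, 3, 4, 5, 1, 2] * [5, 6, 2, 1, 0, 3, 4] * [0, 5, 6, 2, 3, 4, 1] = [4, 3, 5, 0, 2, 1, 6]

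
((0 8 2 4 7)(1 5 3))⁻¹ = (0 7 4 2 8)(1 3 5)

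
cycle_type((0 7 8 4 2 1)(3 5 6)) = 3.6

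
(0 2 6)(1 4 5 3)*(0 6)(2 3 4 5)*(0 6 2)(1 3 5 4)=(0 5 1 4)(2 6)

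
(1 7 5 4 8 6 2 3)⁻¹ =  (1 3 2 6 8 4 5 7)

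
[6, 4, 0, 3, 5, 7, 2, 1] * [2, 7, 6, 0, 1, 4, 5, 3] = [5, 1, 2, 0, 4, 3, 6, 7]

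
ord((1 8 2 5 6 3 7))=7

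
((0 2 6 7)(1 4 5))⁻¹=(0 7 6 2)(1 5 4)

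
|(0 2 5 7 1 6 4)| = 7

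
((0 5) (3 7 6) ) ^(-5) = (0 5) (3 7 6) 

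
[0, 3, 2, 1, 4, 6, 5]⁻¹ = [0, 3, 2, 1, 4, 6, 5]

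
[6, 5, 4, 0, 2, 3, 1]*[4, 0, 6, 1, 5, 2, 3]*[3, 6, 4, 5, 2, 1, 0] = [5, 4, 1, 2, 0, 6, 3]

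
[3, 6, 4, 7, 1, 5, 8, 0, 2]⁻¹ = [7, 4, 8, 0, 2, 5, 1, 3, 6]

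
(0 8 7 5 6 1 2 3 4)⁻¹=(0 4 3 2 1 6 5 7 8)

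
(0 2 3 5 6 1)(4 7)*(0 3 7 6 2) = (1 3 5 2 7 4 6)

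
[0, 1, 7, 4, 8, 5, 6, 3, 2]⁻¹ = [0, 1, 8, 7, 3, 5, 6, 2, 4]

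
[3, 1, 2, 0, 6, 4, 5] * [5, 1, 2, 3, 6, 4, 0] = [3, 1, 2, 5, 0, 6, 4]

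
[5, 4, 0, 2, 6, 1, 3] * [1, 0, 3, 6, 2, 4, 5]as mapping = [0→4, 1→2, 2→1, 3→3, 4→5, 5→0, 6→6]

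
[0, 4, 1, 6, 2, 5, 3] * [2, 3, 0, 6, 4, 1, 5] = [2, 4, 3, 5, 0, 1, 6]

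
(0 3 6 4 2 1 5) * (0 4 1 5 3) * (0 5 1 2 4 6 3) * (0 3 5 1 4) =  (0 1 3 5 6 2 4)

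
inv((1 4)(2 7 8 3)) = (1 4)(2 3 8 7)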